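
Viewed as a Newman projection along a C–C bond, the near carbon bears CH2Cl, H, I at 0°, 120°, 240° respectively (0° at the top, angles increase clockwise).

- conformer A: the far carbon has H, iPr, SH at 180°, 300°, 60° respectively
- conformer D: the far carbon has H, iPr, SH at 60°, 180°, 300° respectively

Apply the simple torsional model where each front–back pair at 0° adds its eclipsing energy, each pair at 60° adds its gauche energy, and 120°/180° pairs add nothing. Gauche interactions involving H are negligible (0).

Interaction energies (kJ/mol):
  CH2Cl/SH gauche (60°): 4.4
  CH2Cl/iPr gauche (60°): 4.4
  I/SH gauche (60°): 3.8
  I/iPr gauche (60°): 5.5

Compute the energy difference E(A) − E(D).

A is staggered. CH2Cl at 0° is gauche with iPr at 300° (4.4); CH2Cl at 0° is gauche with SH at 60° (4.4); I at 240° is gauche with iPr at 300° (5.5). Total 14.3 kJ/mol.
D is staggered. CH2Cl at 0° is gauche with SH at 300° (4.4); I at 240° is gauche with iPr at 180° (5.5); I at 240° is gauche with SH at 300° (3.8). Total 13.7 kJ/mol.
E(A) − E(D) = 14.3 − 13.7 = +0.6 kJ/mol.

+0.6 kJ/mol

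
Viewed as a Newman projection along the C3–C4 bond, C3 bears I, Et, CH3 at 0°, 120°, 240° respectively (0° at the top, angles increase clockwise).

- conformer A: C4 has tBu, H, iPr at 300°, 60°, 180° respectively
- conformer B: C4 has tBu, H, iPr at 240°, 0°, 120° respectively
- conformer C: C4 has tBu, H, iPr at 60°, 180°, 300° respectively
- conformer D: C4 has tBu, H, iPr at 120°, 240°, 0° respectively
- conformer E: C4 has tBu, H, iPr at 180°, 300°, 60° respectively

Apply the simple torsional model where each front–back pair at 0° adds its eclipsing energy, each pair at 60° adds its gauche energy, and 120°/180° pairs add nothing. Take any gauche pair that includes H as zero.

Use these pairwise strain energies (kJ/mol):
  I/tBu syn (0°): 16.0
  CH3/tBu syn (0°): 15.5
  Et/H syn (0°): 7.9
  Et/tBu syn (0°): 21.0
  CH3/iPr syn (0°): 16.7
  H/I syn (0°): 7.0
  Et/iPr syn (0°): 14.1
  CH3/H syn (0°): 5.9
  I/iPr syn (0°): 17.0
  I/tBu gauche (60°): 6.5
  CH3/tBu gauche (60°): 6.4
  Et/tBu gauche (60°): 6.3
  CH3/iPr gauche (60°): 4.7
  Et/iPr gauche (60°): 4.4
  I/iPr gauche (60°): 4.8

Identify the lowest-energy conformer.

E

A (staggered): I(0°)/tBu(300°) gauche 6.5; Et(120°)/iPr(180°) gauche 4.4; CH3(240°)/tBu(300°) gauche 6.4; CH3(240°)/iPr(180°) gauche 4.7 → 22.0 kJ/mol.
B (eclipsed): I(0°)/H(0°) eclipsed 7.0; Et(120°)/iPr(120°) eclipsed 14.1; CH3(240°)/tBu(240°) eclipsed 15.5 → 36.6 kJ/mol.
C (staggered): I(0°)/tBu(60°) gauche 6.5; I(0°)/iPr(300°) gauche 4.8; Et(120°)/tBu(60°) gauche 6.3; CH3(240°)/iPr(300°) gauche 4.7 → 22.3 kJ/mol.
D (eclipsed): I(0°)/iPr(0°) eclipsed 17.0; Et(120°)/tBu(120°) eclipsed 21.0; CH3(240°)/H(240°) eclipsed 5.9 → 43.9 kJ/mol.
E (staggered): I(0°)/iPr(60°) gauche 4.8; Et(120°)/tBu(180°) gauche 6.3; Et(120°)/iPr(60°) gauche 4.4; CH3(240°)/tBu(180°) gauche 6.4 → 21.9 kJ/mol.
E has the lowest total (21.9 kJ/mol).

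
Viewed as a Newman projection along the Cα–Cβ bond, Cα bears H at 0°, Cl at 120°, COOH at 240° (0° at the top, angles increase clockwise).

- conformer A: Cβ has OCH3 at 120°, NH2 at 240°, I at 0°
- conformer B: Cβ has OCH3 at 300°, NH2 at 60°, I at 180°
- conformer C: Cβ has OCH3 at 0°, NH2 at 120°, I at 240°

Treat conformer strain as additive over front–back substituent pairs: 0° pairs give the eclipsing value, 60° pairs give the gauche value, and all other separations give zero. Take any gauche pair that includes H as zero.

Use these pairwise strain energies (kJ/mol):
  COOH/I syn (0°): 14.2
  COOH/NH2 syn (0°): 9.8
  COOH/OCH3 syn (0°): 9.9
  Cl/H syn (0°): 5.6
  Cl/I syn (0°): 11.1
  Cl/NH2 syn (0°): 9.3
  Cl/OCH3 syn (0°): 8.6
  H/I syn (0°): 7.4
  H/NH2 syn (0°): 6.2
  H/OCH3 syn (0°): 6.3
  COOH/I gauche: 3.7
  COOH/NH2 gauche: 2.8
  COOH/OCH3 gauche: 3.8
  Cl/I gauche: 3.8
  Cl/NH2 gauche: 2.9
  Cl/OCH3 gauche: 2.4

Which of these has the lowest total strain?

A (eclipsed): H(0°)/I(0°) eclipsed 7.4; Cl(120°)/OCH3(120°) eclipsed 8.6; COOH(240°)/NH2(240°) eclipsed 9.8 → 25.8 kJ/mol.
B (staggered): Cl(120°)/NH2(60°) gauche 2.9; Cl(120°)/I(180°) gauche 3.8; COOH(240°)/OCH3(300°) gauche 3.8; COOH(240°)/I(180°) gauche 3.7 → 14.2 kJ/mol.
C (eclipsed): H(0°)/OCH3(0°) eclipsed 6.3; Cl(120°)/NH2(120°) eclipsed 9.3; COOH(240°)/I(240°) eclipsed 14.2 → 29.8 kJ/mol.
B has the lowest total (14.2 kJ/mol).

B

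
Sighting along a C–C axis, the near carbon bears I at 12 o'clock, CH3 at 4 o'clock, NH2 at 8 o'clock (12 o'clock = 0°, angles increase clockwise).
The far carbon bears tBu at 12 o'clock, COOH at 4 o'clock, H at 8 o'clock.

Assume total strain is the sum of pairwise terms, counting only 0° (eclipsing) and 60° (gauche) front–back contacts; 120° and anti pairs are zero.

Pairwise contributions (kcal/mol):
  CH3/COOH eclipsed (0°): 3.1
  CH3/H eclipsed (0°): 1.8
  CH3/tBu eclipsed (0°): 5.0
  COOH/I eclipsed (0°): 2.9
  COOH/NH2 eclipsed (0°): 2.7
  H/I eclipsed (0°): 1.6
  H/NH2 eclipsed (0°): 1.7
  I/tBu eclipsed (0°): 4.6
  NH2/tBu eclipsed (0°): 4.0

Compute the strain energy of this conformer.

This conformer is eclipsed. I at 0° is eclipsed with tBu at 0° (4.6); CH3 at 120° is eclipsed with COOH at 120° (3.1); NH2 at 240° is eclipsed with H at 240° (1.7). Total 9.4 kcal/mol.

9.4 kcal/mol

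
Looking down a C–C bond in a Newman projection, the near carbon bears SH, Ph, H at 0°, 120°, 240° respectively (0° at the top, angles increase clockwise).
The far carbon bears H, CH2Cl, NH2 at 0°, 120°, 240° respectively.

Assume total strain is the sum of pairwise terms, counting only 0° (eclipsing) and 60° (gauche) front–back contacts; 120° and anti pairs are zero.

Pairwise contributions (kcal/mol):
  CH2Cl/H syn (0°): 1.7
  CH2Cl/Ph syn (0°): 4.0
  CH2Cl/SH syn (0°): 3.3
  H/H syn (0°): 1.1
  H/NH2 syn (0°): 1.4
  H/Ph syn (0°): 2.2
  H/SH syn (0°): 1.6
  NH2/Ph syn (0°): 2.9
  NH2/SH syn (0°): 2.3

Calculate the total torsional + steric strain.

This conformer (eclipsed): SH(0°)/H(0°) eclipsed 1.6; Ph(120°)/CH2Cl(120°) eclipsed 4.0; H(240°)/NH2(240°) eclipsed 1.4 → 7.0 kcal/mol.

7.0 kcal/mol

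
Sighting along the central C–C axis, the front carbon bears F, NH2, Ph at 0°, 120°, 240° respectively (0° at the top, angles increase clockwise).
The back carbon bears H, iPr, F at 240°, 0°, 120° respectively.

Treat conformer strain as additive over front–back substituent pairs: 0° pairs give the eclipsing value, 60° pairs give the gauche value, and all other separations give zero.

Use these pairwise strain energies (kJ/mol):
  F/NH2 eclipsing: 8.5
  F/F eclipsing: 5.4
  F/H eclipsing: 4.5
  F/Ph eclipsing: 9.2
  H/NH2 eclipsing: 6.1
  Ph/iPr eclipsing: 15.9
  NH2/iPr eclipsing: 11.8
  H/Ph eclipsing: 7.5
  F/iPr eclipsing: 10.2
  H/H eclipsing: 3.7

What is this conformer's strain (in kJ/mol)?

This conformer (eclipsed): F(0°)/iPr(0°) eclipsed 10.2; NH2(120°)/F(120°) eclipsed 8.5; Ph(240°)/H(240°) eclipsed 7.5 → 26.2 kJ/mol.

26.2 kJ/mol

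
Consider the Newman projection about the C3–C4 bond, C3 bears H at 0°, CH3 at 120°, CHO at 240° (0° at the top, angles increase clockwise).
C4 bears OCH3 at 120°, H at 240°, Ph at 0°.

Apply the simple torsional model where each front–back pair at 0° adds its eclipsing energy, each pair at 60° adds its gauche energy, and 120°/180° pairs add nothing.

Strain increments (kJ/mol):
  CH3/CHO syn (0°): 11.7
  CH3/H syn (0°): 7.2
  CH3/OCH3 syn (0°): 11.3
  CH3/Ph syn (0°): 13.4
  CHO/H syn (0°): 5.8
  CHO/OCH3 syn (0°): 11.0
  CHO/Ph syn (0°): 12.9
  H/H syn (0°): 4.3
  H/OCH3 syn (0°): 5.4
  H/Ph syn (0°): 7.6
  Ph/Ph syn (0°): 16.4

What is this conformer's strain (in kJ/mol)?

This conformer (eclipsed): H–Ph eclipsed, CH3–OCH3 eclipsed, CHO–H eclipsed; 7.6 + 11.3 + 5.8 = 24.7 kJ/mol.

24.7 kJ/mol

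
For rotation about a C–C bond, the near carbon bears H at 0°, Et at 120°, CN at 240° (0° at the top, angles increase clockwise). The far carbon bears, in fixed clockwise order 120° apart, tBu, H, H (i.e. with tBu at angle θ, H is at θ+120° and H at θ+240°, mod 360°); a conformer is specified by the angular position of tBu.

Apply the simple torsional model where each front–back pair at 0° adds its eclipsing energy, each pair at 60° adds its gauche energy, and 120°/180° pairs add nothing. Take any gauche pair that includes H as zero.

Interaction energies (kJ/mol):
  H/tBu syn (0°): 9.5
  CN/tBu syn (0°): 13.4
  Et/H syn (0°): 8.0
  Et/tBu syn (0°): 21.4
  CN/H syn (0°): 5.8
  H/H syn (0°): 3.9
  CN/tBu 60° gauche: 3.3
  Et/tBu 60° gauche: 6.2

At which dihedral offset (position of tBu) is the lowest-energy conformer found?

tBu at 0° (eclipsed): H(0°)/tBu(0°) eclipsed 9.5; Et(120°)/H(120°) eclipsed 8.0; CN(240°)/H(240°) eclipsed 5.8 → 23.3 kJ/mol.
tBu at 60° (staggered): Et(120°)/tBu(60°) gauche 6.2 → 6.2 kJ/mol.
tBu at 120° (eclipsed): H(0°)/H(0°) eclipsed 3.9; Et(120°)/tBu(120°) eclipsed 21.4; CN(240°)/H(240°) eclipsed 5.8 → 31.1 kJ/mol.
tBu at 180° (staggered): Et(120°)/tBu(180°) gauche 6.2; CN(240°)/tBu(180°) gauche 3.3 → 9.5 kJ/mol.
tBu at 240° (eclipsed): H(0°)/H(0°) eclipsed 3.9; Et(120°)/H(120°) eclipsed 8.0; CN(240°)/tBu(240°) eclipsed 13.4 → 25.3 kJ/mol.
tBu at 300° (staggered): CN(240°)/tBu(300°) gauche 3.3 → 3.3 kJ/mol.
The minimum (3.3 kJ/mol) occurs with tBu at 300°.

300°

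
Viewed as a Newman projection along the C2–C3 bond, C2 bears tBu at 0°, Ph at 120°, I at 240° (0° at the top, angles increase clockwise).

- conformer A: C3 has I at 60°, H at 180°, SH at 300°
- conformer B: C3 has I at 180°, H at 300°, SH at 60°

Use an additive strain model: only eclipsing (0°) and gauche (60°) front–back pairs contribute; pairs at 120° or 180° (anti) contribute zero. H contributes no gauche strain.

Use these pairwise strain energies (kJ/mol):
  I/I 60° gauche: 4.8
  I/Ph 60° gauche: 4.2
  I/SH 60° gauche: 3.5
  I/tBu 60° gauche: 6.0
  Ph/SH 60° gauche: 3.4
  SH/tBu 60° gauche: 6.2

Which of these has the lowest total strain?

B

A (staggered): tBu(0°)/I(60°) gauche 6.0; tBu(0°)/SH(300°) gauche 6.2; Ph(120°)/I(60°) gauche 4.2; I(240°)/SH(300°) gauche 3.5 → 19.9 kJ/mol.
B (staggered): tBu(0°)/SH(60°) gauche 6.2; Ph(120°)/I(180°) gauche 4.2; Ph(120°)/SH(60°) gauche 3.4; I(240°)/I(180°) gauche 4.8 → 18.6 kJ/mol.
B has the lowest total (18.6 kJ/mol).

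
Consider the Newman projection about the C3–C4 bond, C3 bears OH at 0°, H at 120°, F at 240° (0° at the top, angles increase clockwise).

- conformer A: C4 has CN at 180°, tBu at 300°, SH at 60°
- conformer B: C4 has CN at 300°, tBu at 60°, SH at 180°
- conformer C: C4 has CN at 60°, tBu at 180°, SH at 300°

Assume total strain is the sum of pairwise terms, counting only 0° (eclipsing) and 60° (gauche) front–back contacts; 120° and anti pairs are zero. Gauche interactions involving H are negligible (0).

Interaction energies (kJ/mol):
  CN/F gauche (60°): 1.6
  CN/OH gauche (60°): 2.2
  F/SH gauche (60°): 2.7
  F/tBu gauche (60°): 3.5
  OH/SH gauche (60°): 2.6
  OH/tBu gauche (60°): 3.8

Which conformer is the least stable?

A is staggered. OH at 0° is gauche with tBu at 300° (3.8); OH at 0° is gauche with SH at 60° (2.6); F at 240° is gauche with CN at 180° (1.6); F at 240° is gauche with tBu at 300° (3.5). Total 11.5 kJ/mol.
B is staggered. OH at 0° is gauche with CN at 300° (2.2); OH at 0° is gauche with tBu at 60° (3.8); F at 240° is gauche with CN at 300° (1.6); F at 240° is gauche with SH at 180° (2.7). Total 10.3 kJ/mol.
C is staggered. OH at 0° is gauche with CN at 60° (2.2); OH at 0° is gauche with SH at 300° (2.6); F at 240° is gauche with tBu at 180° (3.5); F at 240° is gauche with SH at 300° (2.7). Total 11.0 kJ/mol.
A has the highest total (11.5 kJ/mol).

A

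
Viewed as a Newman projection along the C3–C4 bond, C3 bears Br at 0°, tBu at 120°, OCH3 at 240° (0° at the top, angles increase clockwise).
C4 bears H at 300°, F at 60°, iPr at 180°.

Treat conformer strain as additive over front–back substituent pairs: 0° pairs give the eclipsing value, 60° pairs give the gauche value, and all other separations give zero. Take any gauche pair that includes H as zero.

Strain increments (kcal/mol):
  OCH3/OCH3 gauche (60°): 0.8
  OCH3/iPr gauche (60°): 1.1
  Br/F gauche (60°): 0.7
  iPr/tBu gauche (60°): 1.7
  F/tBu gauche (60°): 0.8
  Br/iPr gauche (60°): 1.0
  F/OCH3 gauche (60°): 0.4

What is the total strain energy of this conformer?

4.3 kcal/mol

This conformer (staggered): Br–F gauche, tBu–F gauche, tBu–iPr gauche, OCH3–iPr gauche; 0.7 + 0.8 + 1.7 + 1.1 = 4.3 kcal/mol.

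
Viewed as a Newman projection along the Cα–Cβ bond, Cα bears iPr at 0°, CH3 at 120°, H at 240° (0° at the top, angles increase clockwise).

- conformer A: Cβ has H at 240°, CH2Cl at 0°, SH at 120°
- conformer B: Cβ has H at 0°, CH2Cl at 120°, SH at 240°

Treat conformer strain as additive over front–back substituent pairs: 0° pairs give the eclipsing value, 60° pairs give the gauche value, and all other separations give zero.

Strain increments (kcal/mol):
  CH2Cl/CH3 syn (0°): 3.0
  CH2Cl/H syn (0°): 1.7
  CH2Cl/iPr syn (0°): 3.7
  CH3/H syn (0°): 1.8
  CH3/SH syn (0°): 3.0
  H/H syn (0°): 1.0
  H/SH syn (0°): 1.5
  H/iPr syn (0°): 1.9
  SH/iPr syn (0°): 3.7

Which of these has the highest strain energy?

A is eclipsed. iPr at 0° is eclipsed with CH2Cl at 0° (3.7); CH3 at 120° is eclipsed with SH at 120° (3.0); H at 240° is eclipsed with H at 240° (1.0). Total 7.7 kcal/mol.
B is eclipsed. iPr at 0° is eclipsed with H at 0° (1.9); CH3 at 120° is eclipsed with CH2Cl at 120° (3.0); H at 240° is eclipsed with SH at 240° (1.5). Total 6.4 kcal/mol.
A has the highest total (7.7 kcal/mol).

A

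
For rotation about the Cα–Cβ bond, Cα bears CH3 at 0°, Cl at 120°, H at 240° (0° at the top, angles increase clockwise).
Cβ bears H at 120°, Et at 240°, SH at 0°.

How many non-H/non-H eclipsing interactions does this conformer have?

Non-H eclipsing pairs: CH3(0°)/SH(0°) — 1 interaction.

1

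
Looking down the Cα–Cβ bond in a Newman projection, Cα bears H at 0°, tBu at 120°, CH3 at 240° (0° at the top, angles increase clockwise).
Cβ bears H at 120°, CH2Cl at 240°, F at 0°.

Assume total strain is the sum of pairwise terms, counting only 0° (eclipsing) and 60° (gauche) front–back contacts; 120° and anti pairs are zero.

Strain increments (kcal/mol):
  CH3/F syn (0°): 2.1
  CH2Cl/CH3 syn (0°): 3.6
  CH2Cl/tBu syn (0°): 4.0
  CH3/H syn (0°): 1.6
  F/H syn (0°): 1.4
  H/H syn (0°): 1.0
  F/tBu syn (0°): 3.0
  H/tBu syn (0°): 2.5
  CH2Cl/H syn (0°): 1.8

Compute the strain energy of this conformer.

This conformer (eclipsed): H(0°)/F(0°) eclipsed 1.4; tBu(120°)/H(120°) eclipsed 2.5; CH3(240°)/CH2Cl(240°) eclipsed 3.6 → 7.5 kcal/mol.

7.5 kcal/mol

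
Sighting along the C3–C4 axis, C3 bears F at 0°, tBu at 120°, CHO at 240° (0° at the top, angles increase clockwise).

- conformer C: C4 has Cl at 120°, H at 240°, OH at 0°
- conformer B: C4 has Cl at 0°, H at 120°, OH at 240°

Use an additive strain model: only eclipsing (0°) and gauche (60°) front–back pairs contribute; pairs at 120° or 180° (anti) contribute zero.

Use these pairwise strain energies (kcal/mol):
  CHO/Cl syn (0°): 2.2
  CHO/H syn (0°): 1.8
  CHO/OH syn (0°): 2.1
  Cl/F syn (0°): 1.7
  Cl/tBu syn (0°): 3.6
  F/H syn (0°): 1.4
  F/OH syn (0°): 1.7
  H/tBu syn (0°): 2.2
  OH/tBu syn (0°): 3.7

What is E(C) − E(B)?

C (eclipsed): F–OH eclipsed, tBu–Cl eclipsed, CHO–H eclipsed; 1.7 + 3.6 + 1.8 = 7.1 kcal/mol.
B (eclipsed): F–Cl eclipsed, tBu–H eclipsed, CHO–OH eclipsed; 1.7 + 2.2 + 2.1 = 6.0 kcal/mol.
E(C) − E(B) = 7.1 − 6.0 = +1.1 kcal/mol.

+1.1 kcal/mol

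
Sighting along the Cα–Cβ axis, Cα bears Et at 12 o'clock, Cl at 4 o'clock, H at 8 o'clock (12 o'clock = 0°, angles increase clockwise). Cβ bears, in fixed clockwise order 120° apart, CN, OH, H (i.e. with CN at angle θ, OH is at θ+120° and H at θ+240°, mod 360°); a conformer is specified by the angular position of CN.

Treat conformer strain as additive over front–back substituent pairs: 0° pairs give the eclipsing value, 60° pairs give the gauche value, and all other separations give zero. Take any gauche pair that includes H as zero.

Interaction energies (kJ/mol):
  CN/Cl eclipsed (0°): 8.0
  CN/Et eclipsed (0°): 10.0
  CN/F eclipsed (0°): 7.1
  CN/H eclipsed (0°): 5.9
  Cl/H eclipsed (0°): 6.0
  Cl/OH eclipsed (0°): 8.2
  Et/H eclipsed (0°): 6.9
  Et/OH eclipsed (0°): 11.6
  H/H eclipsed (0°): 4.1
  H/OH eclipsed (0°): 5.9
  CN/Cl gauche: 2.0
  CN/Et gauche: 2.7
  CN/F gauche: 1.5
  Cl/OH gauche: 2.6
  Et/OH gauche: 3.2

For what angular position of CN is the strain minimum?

CN at 0° is eclipsed. Et at 0° is eclipsed with CN at 0° (10.0); Cl at 120° is eclipsed with OH at 120° (8.2); H at 240° is eclipsed with H at 240° (4.1). Total 22.3 kJ/mol.
CN at 60° is staggered. Et at 0° is gauche with CN at 60° (2.7); Cl at 120° is gauche with CN at 60° (2.0); Cl at 120° is gauche with OH at 180° (2.6). Total 7.3 kJ/mol.
CN at 120° is eclipsed. Et at 0° is eclipsed with H at 0° (6.9); Cl at 120° is eclipsed with CN at 120° (8.0); H at 240° is eclipsed with OH at 240° (5.9). Total 20.8 kJ/mol.
CN at 180° is staggered. Et at 0° is gauche with OH at 300° (3.2); Cl at 120° is gauche with CN at 180° (2.0). Total 5.2 kJ/mol.
CN at 240° is eclipsed. Et at 0° is eclipsed with OH at 0° (11.6); Cl at 120° is eclipsed with H at 120° (6.0); H at 240° is eclipsed with CN at 240° (5.9). Total 23.5 kJ/mol.
CN at 300° is staggered. Et at 0° is gauche with CN at 300° (2.7); Et at 0° is gauche with OH at 60° (3.2); Cl at 120° is gauche with OH at 60° (2.6). Total 8.5 kJ/mol.
The minimum (5.2 kJ/mol) occurs with CN at 180°.

180°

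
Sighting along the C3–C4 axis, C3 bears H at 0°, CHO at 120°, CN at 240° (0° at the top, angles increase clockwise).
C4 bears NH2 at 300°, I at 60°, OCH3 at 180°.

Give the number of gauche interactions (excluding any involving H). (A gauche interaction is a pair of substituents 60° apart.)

Non-H gauche pairs: CHO(120°)/I(60°); CHO(120°)/OCH3(180°); CN(240°)/NH2(300°); CN(240°)/OCH3(180°) — 4 interactions.

4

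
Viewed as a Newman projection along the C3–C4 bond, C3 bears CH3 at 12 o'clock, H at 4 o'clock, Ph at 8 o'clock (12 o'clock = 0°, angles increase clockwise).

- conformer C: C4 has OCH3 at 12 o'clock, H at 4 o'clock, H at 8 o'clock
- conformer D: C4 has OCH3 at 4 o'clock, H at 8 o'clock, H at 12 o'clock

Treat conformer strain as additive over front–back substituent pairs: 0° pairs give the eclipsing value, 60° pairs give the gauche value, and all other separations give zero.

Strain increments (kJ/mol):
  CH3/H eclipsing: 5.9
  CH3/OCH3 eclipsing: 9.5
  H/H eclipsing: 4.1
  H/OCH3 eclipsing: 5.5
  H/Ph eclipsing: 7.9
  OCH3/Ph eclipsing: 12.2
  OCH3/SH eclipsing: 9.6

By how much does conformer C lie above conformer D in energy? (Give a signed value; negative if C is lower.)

+2.2 kJ/mol

C (eclipsed): CH3(0°)/OCH3(0°) eclipsed 9.5; H(120°)/H(120°) eclipsed 4.1; Ph(240°)/H(240°) eclipsed 7.9 → 21.5 kJ/mol.
D (eclipsed): CH3(0°)/H(0°) eclipsed 5.9; H(120°)/OCH3(120°) eclipsed 5.5; Ph(240°)/H(240°) eclipsed 7.9 → 19.3 kJ/mol.
E(C) − E(D) = 21.5 − 19.3 = +2.2 kJ/mol.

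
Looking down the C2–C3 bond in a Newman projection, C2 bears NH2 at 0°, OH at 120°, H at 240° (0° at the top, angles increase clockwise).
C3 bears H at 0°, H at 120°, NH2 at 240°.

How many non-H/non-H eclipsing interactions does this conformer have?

0

Every eclipsing pair involves H, so the count is 0.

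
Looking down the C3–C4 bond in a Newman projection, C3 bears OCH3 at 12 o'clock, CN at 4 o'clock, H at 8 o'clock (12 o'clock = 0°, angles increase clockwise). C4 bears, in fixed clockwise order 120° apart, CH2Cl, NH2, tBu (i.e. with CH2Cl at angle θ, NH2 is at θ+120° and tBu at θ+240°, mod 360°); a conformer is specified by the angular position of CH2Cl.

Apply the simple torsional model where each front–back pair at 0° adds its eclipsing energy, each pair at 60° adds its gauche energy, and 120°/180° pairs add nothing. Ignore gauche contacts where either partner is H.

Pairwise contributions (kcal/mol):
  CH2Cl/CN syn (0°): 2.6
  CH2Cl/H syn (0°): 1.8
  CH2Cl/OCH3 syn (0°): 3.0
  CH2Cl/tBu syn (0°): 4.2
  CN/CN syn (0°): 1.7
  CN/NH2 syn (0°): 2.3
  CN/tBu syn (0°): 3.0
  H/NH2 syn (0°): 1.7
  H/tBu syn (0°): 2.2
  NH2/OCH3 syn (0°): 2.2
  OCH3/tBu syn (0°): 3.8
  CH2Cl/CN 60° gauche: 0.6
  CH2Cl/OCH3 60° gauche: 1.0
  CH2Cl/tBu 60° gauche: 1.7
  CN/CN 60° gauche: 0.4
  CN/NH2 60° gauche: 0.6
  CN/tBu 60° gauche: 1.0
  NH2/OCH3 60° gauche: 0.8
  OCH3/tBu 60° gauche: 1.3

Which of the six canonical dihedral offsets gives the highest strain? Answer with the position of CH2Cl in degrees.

120°

CH2Cl at 0° is eclipsed. OCH3 at 0° is eclipsed with CH2Cl at 0° (3.0); CN at 120° is eclipsed with NH2 at 120° (2.3); H at 240° is eclipsed with tBu at 240° (2.2). Total 7.5 kcal/mol.
CH2Cl at 60° is staggered. OCH3 at 0° is gauche with CH2Cl at 60° (1.0); OCH3 at 0° is gauche with tBu at 300° (1.3); CN at 120° is gauche with CH2Cl at 60° (0.6); CN at 120° is gauche with NH2 at 180° (0.6). Total 3.5 kcal/mol.
CH2Cl at 120° is eclipsed. OCH3 at 0° is eclipsed with tBu at 0° (3.8); CN at 120° is eclipsed with CH2Cl at 120° (2.6); H at 240° is eclipsed with NH2 at 240° (1.7). Total 8.1 kcal/mol.
CH2Cl at 180° is staggered. OCH3 at 0° is gauche with NH2 at 300° (0.8); OCH3 at 0° is gauche with tBu at 60° (1.3); CN at 120° is gauche with CH2Cl at 180° (0.6); CN at 120° is gauche with tBu at 60° (1.0). Total 3.7 kcal/mol.
CH2Cl at 240° is eclipsed. OCH3 at 0° is eclipsed with NH2 at 0° (2.2); CN at 120° is eclipsed with tBu at 120° (3.0); H at 240° is eclipsed with CH2Cl at 240° (1.8). Total 7.0 kcal/mol.
CH2Cl at 300° is staggered. OCH3 at 0° is gauche with CH2Cl at 300° (1.0); OCH3 at 0° is gauche with NH2 at 60° (0.8); CN at 120° is gauche with NH2 at 60° (0.6); CN at 120° is gauche with tBu at 180° (1.0). Total 3.4 kcal/mol.
The maximum (8.1 kcal/mol) occurs with CH2Cl at 120°.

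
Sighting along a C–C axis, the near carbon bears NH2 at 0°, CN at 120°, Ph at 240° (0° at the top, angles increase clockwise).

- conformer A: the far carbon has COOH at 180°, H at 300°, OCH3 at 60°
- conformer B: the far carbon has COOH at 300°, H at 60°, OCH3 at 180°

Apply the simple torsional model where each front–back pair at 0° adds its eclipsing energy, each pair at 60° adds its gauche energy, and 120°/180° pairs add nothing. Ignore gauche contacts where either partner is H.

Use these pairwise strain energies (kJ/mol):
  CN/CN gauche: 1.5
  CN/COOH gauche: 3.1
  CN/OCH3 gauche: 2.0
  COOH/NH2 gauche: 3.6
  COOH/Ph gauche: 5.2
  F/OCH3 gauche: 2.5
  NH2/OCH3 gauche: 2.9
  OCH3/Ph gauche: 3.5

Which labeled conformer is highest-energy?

B

A (staggered): NH2(0°)/OCH3(60°) gauche 2.9; CN(120°)/COOH(180°) gauche 3.1; CN(120°)/OCH3(60°) gauche 2.0; Ph(240°)/COOH(180°) gauche 5.2 → 13.2 kJ/mol.
B (staggered): NH2(0°)/COOH(300°) gauche 3.6; CN(120°)/OCH3(180°) gauche 2.0; Ph(240°)/COOH(300°) gauche 5.2; Ph(240°)/OCH3(180°) gauche 3.5 → 14.3 kJ/mol.
B has the highest total (14.3 kJ/mol).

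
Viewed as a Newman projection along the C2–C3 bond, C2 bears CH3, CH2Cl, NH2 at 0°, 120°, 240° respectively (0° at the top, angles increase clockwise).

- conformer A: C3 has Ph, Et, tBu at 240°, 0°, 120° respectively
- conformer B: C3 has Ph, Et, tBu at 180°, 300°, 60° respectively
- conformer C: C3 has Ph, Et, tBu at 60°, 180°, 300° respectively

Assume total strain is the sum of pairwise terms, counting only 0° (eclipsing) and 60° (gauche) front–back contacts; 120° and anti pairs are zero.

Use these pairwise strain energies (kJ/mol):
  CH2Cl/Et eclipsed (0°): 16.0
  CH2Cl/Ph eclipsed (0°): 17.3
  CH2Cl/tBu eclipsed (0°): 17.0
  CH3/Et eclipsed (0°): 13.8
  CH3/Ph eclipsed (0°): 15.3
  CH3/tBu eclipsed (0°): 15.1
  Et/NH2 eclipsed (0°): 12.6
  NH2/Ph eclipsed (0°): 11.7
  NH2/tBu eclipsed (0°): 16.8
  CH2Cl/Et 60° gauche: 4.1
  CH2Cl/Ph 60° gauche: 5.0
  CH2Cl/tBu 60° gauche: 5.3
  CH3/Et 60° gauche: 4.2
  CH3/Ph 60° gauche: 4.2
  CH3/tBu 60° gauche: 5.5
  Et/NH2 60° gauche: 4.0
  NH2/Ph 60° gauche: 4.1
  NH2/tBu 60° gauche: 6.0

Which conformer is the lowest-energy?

A (eclipsed): CH3(0°)/Et(0°) eclipsed 13.8; CH2Cl(120°)/tBu(120°) eclipsed 17.0; NH2(240°)/Ph(240°) eclipsed 11.7 → 42.5 kJ/mol.
B (staggered): CH3(0°)/Et(300°) gauche 4.2; CH3(0°)/tBu(60°) gauche 5.5; CH2Cl(120°)/Ph(180°) gauche 5.0; CH2Cl(120°)/tBu(60°) gauche 5.3; NH2(240°)/Ph(180°) gauche 4.1; NH2(240°)/Et(300°) gauche 4.0 → 28.1 kJ/mol.
C (staggered): CH3(0°)/Ph(60°) gauche 4.2; CH3(0°)/tBu(300°) gauche 5.5; CH2Cl(120°)/Ph(60°) gauche 5.0; CH2Cl(120°)/Et(180°) gauche 4.1; NH2(240°)/Et(180°) gauche 4.0; NH2(240°)/tBu(300°) gauche 6.0 → 28.8 kJ/mol.
B has the lowest total (28.1 kJ/mol).

B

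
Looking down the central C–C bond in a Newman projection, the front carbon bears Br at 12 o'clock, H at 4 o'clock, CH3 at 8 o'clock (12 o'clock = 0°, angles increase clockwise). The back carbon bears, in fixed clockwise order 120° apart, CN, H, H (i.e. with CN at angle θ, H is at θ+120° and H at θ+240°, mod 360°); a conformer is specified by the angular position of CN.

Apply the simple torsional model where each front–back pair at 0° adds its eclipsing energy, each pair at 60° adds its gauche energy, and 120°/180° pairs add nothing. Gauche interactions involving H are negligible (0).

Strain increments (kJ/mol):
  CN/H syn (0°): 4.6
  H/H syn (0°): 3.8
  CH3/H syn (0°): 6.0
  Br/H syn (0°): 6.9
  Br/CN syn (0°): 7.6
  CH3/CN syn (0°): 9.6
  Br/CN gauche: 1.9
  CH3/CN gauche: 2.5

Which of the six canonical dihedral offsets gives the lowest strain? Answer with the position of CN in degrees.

CN at 0° (eclipsed): Br(0°)/CN(0°) eclipsed 7.6; H(120°)/H(120°) eclipsed 3.8; CH3(240°)/H(240°) eclipsed 6.0 → 17.4 kJ/mol.
CN at 60° (staggered): Br(0°)/CN(60°) gauche 1.9 → 1.9 kJ/mol.
CN at 120° (eclipsed): Br(0°)/H(0°) eclipsed 6.9; H(120°)/CN(120°) eclipsed 4.6; CH3(240°)/H(240°) eclipsed 6.0 → 17.5 kJ/mol.
CN at 180° (staggered): CH3(240°)/CN(180°) gauche 2.5 → 2.5 kJ/mol.
CN at 240° (eclipsed): Br(0°)/H(0°) eclipsed 6.9; H(120°)/H(120°) eclipsed 3.8; CH3(240°)/CN(240°) eclipsed 9.6 → 20.3 kJ/mol.
CN at 300° (staggered): Br(0°)/CN(300°) gauche 1.9; CH3(240°)/CN(300°) gauche 2.5 → 4.4 kJ/mol.
The minimum (1.9 kJ/mol) occurs with CN at 60°.

60°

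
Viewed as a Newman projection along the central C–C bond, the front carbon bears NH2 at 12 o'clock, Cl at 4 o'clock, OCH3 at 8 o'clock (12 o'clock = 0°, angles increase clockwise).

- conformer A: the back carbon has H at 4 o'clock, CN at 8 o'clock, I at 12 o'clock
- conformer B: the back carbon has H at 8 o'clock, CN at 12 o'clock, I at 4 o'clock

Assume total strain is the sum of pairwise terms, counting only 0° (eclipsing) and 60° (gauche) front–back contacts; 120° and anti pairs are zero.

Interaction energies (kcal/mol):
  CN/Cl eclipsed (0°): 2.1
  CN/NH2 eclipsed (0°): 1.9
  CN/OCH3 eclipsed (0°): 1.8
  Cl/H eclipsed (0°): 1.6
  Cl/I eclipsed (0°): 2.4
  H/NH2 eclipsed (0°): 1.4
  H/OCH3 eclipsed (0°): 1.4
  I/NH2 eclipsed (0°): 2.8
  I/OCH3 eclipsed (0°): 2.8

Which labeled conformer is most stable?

A is eclipsed. NH2 at 0° is eclipsed with I at 0° (2.8); Cl at 120° is eclipsed with H at 120° (1.6); OCH3 at 240° is eclipsed with CN at 240° (1.8). Total 6.2 kcal/mol.
B is eclipsed. NH2 at 0° is eclipsed with CN at 0° (1.9); Cl at 120° is eclipsed with I at 120° (2.4); OCH3 at 240° is eclipsed with H at 240° (1.4). Total 5.7 kcal/mol.
B has the lowest total (5.7 kcal/mol).

B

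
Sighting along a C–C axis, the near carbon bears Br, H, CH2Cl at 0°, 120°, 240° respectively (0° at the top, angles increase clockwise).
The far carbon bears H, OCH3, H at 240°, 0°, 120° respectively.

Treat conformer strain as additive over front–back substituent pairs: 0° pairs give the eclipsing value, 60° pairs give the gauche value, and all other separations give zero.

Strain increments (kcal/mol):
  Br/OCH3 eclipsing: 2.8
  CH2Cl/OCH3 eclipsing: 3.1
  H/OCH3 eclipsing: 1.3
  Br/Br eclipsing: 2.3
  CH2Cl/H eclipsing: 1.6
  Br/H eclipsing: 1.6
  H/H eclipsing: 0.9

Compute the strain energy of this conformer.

This conformer (eclipsed): Br–OCH3 eclipsed, H–H eclipsed, CH2Cl–H eclipsed; 2.8 + 0.9 + 1.6 = 5.3 kcal/mol.

5.3 kcal/mol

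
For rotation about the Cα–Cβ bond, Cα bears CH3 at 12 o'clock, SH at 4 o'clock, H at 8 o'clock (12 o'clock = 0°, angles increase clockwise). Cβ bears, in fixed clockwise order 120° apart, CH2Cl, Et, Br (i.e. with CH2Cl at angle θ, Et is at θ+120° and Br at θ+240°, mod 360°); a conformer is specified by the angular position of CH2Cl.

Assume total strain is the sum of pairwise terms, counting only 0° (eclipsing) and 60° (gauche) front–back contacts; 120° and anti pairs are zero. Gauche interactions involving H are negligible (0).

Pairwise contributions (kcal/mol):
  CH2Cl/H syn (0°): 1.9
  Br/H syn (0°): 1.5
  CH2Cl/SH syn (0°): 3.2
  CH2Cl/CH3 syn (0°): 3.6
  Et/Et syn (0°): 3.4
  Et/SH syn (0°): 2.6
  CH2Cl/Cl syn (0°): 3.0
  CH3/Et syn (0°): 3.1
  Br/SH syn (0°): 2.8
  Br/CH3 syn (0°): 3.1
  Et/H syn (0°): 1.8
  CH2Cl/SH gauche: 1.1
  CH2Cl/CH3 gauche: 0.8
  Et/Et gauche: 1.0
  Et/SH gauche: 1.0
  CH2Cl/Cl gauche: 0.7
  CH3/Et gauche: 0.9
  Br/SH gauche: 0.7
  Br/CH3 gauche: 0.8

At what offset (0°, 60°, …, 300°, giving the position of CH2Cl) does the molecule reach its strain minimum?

300°

CH2Cl at 0° (eclipsed): CH3(0°)/CH2Cl(0°) eclipsed 3.6; SH(120°)/Et(120°) eclipsed 2.6; H(240°)/Br(240°) eclipsed 1.5 → 7.7 kcal/mol.
CH2Cl at 60° (staggered): CH3(0°)/CH2Cl(60°) gauche 0.8; CH3(0°)/Br(300°) gauche 0.8; SH(120°)/CH2Cl(60°) gauche 1.1; SH(120°)/Et(180°) gauche 1.0 → 3.7 kcal/mol.
CH2Cl at 120° (eclipsed): CH3(0°)/Br(0°) eclipsed 3.1; SH(120°)/CH2Cl(120°) eclipsed 3.2; H(240°)/Et(240°) eclipsed 1.8 → 8.1 kcal/mol.
CH2Cl at 180° (staggered): CH3(0°)/Et(300°) gauche 0.9; CH3(0°)/Br(60°) gauche 0.8; SH(120°)/CH2Cl(180°) gauche 1.1; SH(120°)/Br(60°) gauche 0.7 → 3.5 kcal/mol.
CH2Cl at 240° (eclipsed): CH3(0°)/Et(0°) eclipsed 3.1; SH(120°)/Br(120°) eclipsed 2.8; H(240°)/CH2Cl(240°) eclipsed 1.9 → 7.8 kcal/mol.
CH2Cl at 300° (staggered): CH3(0°)/CH2Cl(300°) gauche 0.8; CH3(0°)/Et(60°) gauche 0.9; SH(120°)/Et(60°) gauche 1.0; SH(120°)/Br(180°) gauche 0.7 → 3.4 kcal/mol.
The minimum (3.4 kcal/mol) occurs with CH2Cl at 300°.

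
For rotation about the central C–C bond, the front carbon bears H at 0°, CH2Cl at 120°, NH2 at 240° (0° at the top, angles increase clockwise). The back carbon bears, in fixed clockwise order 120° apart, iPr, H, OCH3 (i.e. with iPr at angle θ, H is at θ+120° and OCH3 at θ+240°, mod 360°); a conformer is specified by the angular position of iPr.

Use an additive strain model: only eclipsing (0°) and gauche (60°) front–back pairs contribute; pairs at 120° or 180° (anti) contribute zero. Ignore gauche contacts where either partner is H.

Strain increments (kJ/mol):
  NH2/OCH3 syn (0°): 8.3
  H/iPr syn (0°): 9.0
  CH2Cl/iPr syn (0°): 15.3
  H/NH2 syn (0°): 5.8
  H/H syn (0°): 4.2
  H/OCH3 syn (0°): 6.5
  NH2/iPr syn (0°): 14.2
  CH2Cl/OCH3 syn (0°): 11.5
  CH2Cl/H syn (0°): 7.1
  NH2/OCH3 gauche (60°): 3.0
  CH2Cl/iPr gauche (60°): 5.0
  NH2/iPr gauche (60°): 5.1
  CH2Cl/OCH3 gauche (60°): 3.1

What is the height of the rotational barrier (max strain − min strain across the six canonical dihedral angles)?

21.9 kJ/mol

iPr at 0° (eclipsed): H–iPr eclipsed, CH2Cl–H eclipsed, NH2–OCH3 eclipsed; 9.0 + 7.1 + 8.3 = 24.4 kJ/mol.
iPr at 60° (staggered): CH2Cl–iPr gauche, NH2–OCH3 gauche; 5.0 + 3.0 = 8.0 kJ/mol.
iPr at 120° (eclipsed): H–OCH3 eclipsed, CH2Cl–iPr eclipsed, NH2–H eclipsed; 6.5 + 15.3 + 5.8 = 27.6 kJ/mol.
iPr at 180° (staggered): CH2Cl–iPr gauche, CH2Cl–OCH3 gauche, NH2–iPr gauche; 5.0 + 3.1 + 5.1 = 13.2 kJ/mol.
iPr at 240° (eclipsed): H–H eclipsed, CH2Cl–OCH3 eclipsed, NH2–iPr eclipsed; 4.2 + 11.5 + 14.2 = 29.9 kJ/mol.
iPr at 300° (staggered): CH2Cl–OCH3 gauche, NH2–iPr gauche, NH2–OCH3 gauche; 3.1 + 5.1 + 3.0 = 11.2 kJ/mol.
Max at 240° (29.9 kJ/mol), min at 60° (8.0 kJ/mol); barrier = 21.9 kJ/mol.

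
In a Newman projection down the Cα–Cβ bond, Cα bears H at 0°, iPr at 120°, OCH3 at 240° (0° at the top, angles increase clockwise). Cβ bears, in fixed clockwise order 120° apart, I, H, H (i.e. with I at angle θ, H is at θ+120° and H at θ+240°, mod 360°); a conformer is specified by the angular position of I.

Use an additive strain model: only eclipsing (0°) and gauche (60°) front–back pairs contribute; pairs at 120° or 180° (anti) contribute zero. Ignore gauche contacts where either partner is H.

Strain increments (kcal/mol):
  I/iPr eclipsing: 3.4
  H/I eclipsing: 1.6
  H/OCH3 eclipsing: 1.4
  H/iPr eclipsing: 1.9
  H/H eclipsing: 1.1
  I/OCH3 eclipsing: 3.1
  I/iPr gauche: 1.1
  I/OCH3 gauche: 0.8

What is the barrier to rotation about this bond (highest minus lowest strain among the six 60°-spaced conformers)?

5.3 kcal/mol

I at 0° (eclipsed): H(0°)/I(0°) eclipsed 1.6; iPr(120°)/H(120°) eclipsed 1.9; OCH3(240°)/H(240°) eclipsed 1.4 → 4.9 kcal/mol.
I at 60° (staggered): iPr(120°)/I(60°) gauche 1.1 → 1.1 kcal/mol.
I at 120° (eclipsed): H(0°)/H(0°) eclipsed 1.1; iPr(120°)/I(120°) eclipsed 3.4; OCH3(240°)/H(240°) eclipsed 1.4 → 5.9 kcal/mol.
I at 180° (staggered): iPr(120°)/I(180°) gauche 1.1; OCH3(240°)/I(180°) gauche 0.8 → 1.9 kcal/mol.
I at 240° (eclipsed): H(0°)/H(0°) eclipsed 1.1; iPr(120°)/H(120°) eclipsed 1.9; OCH3(240°)/I(240°) eclipsed 3.1 → 6.1 kcal/mol.
I at 300° (staggered): OCH3(240°)/I(300°) gauche 0.8 → 0.8 kcal/mol.
Max at 240° (6.1 kcal/mol), min at 300° (0.8 kcal/mol); barrier = 5.3 kcal/mol.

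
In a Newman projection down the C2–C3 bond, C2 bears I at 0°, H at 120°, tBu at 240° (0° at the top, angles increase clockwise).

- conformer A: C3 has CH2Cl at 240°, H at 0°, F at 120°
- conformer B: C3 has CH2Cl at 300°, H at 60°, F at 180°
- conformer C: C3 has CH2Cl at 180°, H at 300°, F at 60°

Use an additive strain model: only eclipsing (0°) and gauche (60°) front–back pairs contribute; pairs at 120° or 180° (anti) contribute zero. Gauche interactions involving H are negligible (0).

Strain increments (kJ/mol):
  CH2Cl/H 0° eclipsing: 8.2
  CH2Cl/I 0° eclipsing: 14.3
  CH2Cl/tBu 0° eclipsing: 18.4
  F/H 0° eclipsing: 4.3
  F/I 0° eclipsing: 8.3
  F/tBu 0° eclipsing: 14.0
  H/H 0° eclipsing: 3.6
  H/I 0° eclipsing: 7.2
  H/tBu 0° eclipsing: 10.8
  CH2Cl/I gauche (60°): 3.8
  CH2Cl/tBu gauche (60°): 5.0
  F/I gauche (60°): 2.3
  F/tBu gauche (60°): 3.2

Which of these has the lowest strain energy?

C

A (eclipsed): I(0°)/H(0°) eclipsed 7.2; H(120°)/F(120°) eclipsed 4.3; tBu(240°)/CH2Cl(240°) eclipsed 18.4 → 29.9 kJ/mol.
B (staggered): I(0°)/CH2Cl(300°) gauche 3.8; tBu(240°)/CH2Cl(300°) gauche 5.0; tBu(240°)/F(180°) gauche 3.2 → 12.0 kJ/mol.
C (staggered): I(0°)/F(60°) gauche 2.3; tBu(240°)/CH2Cl(180°) gauche 5.0 → 7.3 kJ/mol.
C has the lowest total (7.3 kJ/mol).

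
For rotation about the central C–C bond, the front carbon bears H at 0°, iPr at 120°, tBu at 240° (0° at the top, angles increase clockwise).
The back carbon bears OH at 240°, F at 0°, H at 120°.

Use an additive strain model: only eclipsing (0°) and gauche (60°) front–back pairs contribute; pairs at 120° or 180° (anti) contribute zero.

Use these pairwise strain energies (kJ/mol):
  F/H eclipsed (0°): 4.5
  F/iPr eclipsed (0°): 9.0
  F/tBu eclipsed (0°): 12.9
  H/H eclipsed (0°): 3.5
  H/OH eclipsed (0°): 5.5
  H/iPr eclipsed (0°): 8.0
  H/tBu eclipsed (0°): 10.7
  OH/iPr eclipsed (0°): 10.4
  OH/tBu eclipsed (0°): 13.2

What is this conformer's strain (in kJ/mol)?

This conformer (eclipsed): H–F eclipsed, iPr–H eclipsed, tBu–OH eclipsed; 4.5 + 8.0 + 13.2 = 25.7 kJ/mol.

25.7 kJ/mol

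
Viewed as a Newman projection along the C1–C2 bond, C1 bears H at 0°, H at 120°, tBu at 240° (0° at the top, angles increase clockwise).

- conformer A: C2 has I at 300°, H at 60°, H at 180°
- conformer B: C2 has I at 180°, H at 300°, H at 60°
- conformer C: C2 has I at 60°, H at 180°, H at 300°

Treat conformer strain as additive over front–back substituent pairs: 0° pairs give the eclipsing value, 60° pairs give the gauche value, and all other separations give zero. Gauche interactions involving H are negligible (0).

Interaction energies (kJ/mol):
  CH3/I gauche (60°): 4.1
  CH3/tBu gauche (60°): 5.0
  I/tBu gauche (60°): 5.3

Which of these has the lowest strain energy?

A is staggered. tBu at 240° is gauche with I at 300° (5.3). Total 5.3 kJ/mol.
B is staggered. tBu at 240° is gauche with I at 180° (5.3). Total 5.3 kJ/mol.
C (staggered): no non-H gauche contacts → 0.0 kJ/mol.
C has the lowest total (0.0 kJ/mol).

C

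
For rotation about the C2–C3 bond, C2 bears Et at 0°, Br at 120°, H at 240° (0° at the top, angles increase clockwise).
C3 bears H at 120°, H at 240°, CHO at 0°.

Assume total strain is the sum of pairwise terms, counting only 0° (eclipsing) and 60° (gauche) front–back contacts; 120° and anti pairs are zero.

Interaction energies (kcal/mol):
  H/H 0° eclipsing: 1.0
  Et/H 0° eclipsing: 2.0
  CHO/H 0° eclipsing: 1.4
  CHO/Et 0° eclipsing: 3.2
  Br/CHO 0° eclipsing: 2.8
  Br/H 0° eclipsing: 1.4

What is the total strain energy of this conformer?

This conformer (eclipsed): Et–CHO eclipsed, Br–H eclipsed, H–H eclipsed; 3.2 + 1.4 + 1.0 = 5.6 kcal/mol.

5.6 kcal/mol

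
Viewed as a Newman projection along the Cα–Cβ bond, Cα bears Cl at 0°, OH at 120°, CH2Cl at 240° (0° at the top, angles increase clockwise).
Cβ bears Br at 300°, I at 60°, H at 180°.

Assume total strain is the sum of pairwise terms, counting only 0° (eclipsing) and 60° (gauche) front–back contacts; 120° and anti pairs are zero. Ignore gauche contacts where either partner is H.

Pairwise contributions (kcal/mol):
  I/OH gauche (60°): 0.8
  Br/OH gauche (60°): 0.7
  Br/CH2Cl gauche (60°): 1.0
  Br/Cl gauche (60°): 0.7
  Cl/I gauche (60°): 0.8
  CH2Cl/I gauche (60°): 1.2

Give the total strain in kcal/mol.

3.3 kcal/mol

This conformer (staggered): Cl–Br gauche, Cl–I gauche, OH–I gauche, CH2Cl–Br gauche; 0.7 + 0.8 + 0.8 + 1.0 = 3.3 kcal/mol.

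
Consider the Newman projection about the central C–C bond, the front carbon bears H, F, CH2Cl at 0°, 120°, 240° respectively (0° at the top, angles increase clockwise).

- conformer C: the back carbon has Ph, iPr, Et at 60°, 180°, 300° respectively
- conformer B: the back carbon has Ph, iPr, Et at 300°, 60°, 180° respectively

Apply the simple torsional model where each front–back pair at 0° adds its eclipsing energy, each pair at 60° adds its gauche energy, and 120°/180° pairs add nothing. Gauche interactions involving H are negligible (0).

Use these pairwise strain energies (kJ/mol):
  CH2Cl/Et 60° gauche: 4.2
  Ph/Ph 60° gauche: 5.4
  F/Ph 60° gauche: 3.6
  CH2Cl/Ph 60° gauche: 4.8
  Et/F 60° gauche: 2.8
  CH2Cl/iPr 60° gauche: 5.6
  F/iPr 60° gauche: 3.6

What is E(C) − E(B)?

+1.6 kJ/mol

C (staggered): F–Ph gauche, F–iPr gauche, CH2Cl–iPr gauche, CH2Cl–Et gauche; 3.6 + 3.6 + 5.6 + 4.2 = 17.0 kJ/mol.
B (staggered): F–iPr gauche, F–Et gauche, CH2Cl–Ph gauche, CH2Cl–Et gauche; 3.6 + 2.8 + 4.8 + 4.2 = 15.4 kJ/mol.
E(C) − E(B) = 17.0 − 15.4 = +1.6 kJ/mol.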